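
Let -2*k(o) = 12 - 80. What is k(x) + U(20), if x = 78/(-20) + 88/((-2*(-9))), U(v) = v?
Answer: 54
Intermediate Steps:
x = 89/90 (x = 78*(-1/20) + 88/18 = -39/10 + 88*(1/18) = -39/10 + 44/9 = 89/90 ≈ 0.98889)
k(o) = 34 (k(o) = -(12 - 80)/2 = -½*(-68) = 34)
k(x) + U(20) = 34 + 20 = 54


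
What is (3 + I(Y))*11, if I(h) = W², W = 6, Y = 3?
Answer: 429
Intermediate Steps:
I(h) = 36 (I(h) = 6² = 36)
(3 + I(Y))*11 = (3 + 36)*11 = 39*11 = 429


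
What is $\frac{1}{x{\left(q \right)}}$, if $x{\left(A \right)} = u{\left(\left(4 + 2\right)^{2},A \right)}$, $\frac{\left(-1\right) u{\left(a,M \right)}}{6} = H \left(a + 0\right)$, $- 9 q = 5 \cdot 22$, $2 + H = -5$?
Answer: $\frac{1}{1512} \approx 0.00066138$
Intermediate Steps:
$H = -7$ ($H = -2 - 5 = -7$)
$q = - \frac{110}{9}$ ($q = - \frac{5 \cdot 22}{9} = \left(- \frac{1}{9}\right) 110 = - \frac{110}{9} \approx -12.222$)
$u{\left(a,M \right)} = 42 a$ ($u{\left(a,M \right)} = - 6 \left(- 7 \left(a + 0\right)\right) = - 6 \left(- 7 a\right) = 42 a$)
$x{\left(A \right)} = 1512$ ($x{\left(A \right)} = 42 \left(4 + 2\right)^{2} = 42 \cdot 6^{2} = 42 \cdot 36 = 1512$)
$\frac{1}{x{\left(q \right)}} = \frac{1}{1512}$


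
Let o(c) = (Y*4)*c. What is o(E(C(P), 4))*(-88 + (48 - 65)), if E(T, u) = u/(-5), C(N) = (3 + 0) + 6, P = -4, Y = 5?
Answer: 1680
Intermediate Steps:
C(N) = 9 (C(N) = 3 + 6 = 9)
E(T, u) = -u/5 (E(T, u) = u*(-1/5) = -u/5)
o(c) = 20*c (o(c) = (5*4)*c = 20*c)
o(E(C(P), 4))*(-88 + (48 - 65)) = (20*(-1/5*4))*(-88 + (48 - 65)) = (20*(-4/5))*(-88 - 17) = -16*(-105) = 1680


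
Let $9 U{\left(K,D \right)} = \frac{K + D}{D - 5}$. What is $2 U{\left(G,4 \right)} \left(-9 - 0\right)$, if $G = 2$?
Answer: $12$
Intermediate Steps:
$U{\left(K,D \right)} = \frac{D + K}{9 \left(-5 + D\right)}$ ($U{\left(K,D \right)} = \frac{\left(K + D\right) \frac{1}{D - 5}}{9} = \frac{\left(D + K\right) \frac{1}{-5 + D}}{9} = \frac{\frac{1}{-5 + D} \left(D + K\right)}{9} = \frac{D + K}{9 \left(-5 + D\right)}$)
$2 U{\left(G,4 \right)} \left(-9 - 0\right) = 2 \frac{4 + 2}{9 \left(-5 + 4\right)} \left(-9 - 0\right) = 2 \cdot \frac{1}{9} \frac{1}{-1} \cdot 6 \left(-9 + 0\right) = 2 \cdot \frac{1}{9} \left(-1\right) 6 \left(-9\right) = 2 \left(- \frac{2}{3}\right) \left(-9\right) = \left(- \frac{4}{3}\right) \left(-9\right) = 12$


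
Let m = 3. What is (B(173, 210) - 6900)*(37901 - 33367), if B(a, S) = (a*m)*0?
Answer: -31284600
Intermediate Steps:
B(a, S) = 0 (B(a, S) = (a*3)*0 = (3*a)*0 = 0)
(B(173, 210) - 6900)*(37901 - 33367) = (0 - 6900)*(37901 - 33367) = -6900*4534 = -31284600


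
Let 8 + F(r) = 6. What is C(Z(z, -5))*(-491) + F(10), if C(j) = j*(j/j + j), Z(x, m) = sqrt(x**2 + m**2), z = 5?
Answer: -24552 - 2455*sqrt(2) ≈ -28024.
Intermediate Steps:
F(r) = -2 (F(r) = -8 + 6 = -2)
Z(x, m) = sqrt(m**2 + x**2)
C(j) = j*(1 + j)
C(Z(z, -5))*(-491) + F(10) = (sqrt((-5)**2 + 5**2)*(1 + sqrt((-5)**2 + 5**2)))*(-491) - 2 = (sqrt(25 + 25)*(1 + sqrt(25 + 25)))*(-491) - 2 = (sqrt(50)*(1 + sqrt(50)))*(-491) - 2 = ((5*sqrt(2))*(1 + 5*sqrt(2)))*(-491) - 2 = (5*sqrt(2)*(1 + 5*sqrt(2)))*(-491) - 2 = -2455*sqrt(2)*(1 + 5*sqrt(2)) - 2 = -2 - 2455*sqrt(2)*(1 + 5*sqrt(2))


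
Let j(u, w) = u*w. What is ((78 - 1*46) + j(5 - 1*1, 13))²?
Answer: 7056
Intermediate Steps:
((78 - 1*46) + j(5 - 1*1, 13))² = ((78 - 1*46) + (5 - 1*1)*13)² = ((78 - 46) + (5 - 1)*13)² = (32 + 4*13)² = (32 + 52)² = 84² = 7056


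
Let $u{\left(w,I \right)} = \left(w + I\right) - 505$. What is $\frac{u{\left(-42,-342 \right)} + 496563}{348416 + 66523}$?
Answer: $\frac{495674}{414939} \approx 1.1946$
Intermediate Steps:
$u{\left(w,I \right)} = -505 + I + w$ ($u{\left(w,I \right)} = \left(I + w\right) - 505 = -505 + I + w$)
$\frac{u{\left(-42,-342 \right)} + 496563}{348416 + 66523} = \frac{\left(-505 - 342 - 42\right) + 496563}{348416 + 66523} = \frac{-889 + 496563}{414939} = 495674 \cdot \frac{1}{414939} = \frac{495674}{414939}$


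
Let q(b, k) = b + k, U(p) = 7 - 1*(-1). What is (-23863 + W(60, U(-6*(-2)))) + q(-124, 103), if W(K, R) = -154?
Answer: -24038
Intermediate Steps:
U(p) = 8 (U(p) = 7 + 1 = 8)
(-23863 + W(60, U(-6*(-2)))) + q(-124, 103) = (-23863 - 154) + (-124 + 103) = -24017 - 21 = -24038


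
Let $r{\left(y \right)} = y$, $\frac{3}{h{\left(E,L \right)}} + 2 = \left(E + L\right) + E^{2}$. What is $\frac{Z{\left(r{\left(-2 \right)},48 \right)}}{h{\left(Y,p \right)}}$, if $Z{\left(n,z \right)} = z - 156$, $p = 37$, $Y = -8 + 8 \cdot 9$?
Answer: $-151020$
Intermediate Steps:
$Y = 64$ ($Y = -8 + 72 = 64$)
$h{\left(E,L \right)} = \frac{3}{-2 + E + L + E^{2}}$ ($h{\left(E,L \right)} = \frac{3}{-2 + \left(\left(E + L\right) + E^{2}\right)} = \frac{3}{-2 + \left(E + L + E^{2}\right)} = \frac{3}{-2 + E + L + E^{2}}$)
$Z{\left(n,z \right)} = -156 + z$
$\frac{Z{\left(r{\left(-2 \right)},48 \right)}}{h{\left(Y,p \right)}} = \frac{-156 + 48}{3 \frac{1}{-2 + 64 + 37 + 64^{2}}} = - \frac{108}{3 \frac{1}{-2 + 64 + 37 + 4096}} = - \frac{108}{3 \cdot \frac{1}{4195}} = - \frac{108}{\frac{3}{4195}} = \left(-108\right) \frac{4195}{3} = -151020$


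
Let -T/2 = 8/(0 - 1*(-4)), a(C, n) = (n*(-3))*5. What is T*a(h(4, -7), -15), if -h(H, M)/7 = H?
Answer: -900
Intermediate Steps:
h(H, M) = -7*H
a(C, n) = -15*n (a(C, n) = -3*n*5 = -15*n)
T = -4 (T = -16/(0 - 1*(-4)) = -16/(0 + 4) = -16/4 = -2*2 = -4)
T*a(h(4, -7), -15) = -(-60)*(-15) = -4*225 = -900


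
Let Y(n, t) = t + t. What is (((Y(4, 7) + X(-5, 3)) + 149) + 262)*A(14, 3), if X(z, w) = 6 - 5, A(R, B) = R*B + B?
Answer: 19170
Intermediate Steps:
A(R, B) = B + B*R (A(R, B) = B*R + B = B + B*R)
Y(n, t) = 2*t
X(z, w) = 1
(((Y(4, 7) + X(-5, 3)) + 149) + 262)*A(14, 3) = (((2*7 + 1) + 149) + 262)*(3*(1 + 14)) = (((14 + 1) + 149) + 262)*(3*15) = ((15 + 149) + 262)*45 = (164 + 262)*45 = 426*45 = 19170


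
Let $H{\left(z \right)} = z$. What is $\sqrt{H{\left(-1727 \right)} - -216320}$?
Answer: $\sqrt{214593} \approx 463.24$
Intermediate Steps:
$\sqrt{H{\left(-1727 \right)} - -216320} = \sqrt{-1727 - -216320} = \sqrt{-1727 + 216320} = \sqrt{214593}$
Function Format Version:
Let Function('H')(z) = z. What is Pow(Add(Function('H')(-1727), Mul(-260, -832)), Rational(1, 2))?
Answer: Pow(214593, Rational(1, 2)) ≈ 463.24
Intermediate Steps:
Pow(Add(Function('H')(-1727), Mul(-260, -832)), Rational(1, 2)) = Pow(Add(-1727, Mul(-260, -832)), Rational(1, 2)) = Pow(Add(-1727, 216320), Rational(1, 2)) = Pow(214593, Rational(1, 2))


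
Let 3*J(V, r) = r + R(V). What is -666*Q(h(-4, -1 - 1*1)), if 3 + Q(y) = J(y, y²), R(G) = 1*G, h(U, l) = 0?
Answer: 1998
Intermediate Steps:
R(G) = G
J(V, r) = V/3 + r/3 (J(V, r) = (r + V)/3 = (V + r)/3 = V/3 + r/3)
Q(y) = -3 + y/3 + y²/3 (Q(y) = -3 + (y/3 + y²/3) = -3 + y/3 + y²/3)
-666*Q(h(-4, -1 - 1*1)) = -666*(-3 + (⅓)*0 + (⅓)*0²) = -666*(-3 + 0 + (⅓)*0) = -666*(-3 + 0 + 0) = -666*(-3) = 1998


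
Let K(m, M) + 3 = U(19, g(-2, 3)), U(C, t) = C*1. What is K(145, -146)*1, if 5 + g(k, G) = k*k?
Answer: 16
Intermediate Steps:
g(k, G) = -5 + k² (g(k, G) = -5 + k*k = -5 + k²)
U(C, t) = C
K(m, M) = 16 (K(m, M) = -3 + 19 = 16)
K(145, -146)*1 = 16*1 = 16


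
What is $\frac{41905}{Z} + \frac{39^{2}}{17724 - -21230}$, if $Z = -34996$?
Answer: $- \frac{789569227}{681617092} \approx -1.1584$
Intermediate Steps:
$\frac{41905}{Z} + \frac{39^{2}}{17724 - -21230} = \frac{41905}{-34996} + \frac{39^{2}}{17724 - -21230} = 41905 \left(- \frac{1}{34996}\right) + \frac{1521}{17724 + 21230} = - \frac{41905}{34996} + \frac{1521}{38954} = - \frac{789569227}{681617092}$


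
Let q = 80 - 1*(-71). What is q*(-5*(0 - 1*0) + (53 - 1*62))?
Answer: -1359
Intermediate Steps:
q = 151 (q = 80 + 71 = 151)
q*(-5*(0 - 1*0) + (53 - 1*62)) = 151*(-5*(0 - 1*0) + (53 - 1*62)) = 151*(-5*(0 + 0) + (53 - 62)) = 151*(-5*0 - 9) = 151*(0 - 9) = 151*(-9) = -1359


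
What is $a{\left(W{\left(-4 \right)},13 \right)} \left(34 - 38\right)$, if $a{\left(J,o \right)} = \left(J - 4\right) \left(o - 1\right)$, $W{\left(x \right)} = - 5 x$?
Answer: $-768$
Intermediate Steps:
$a{\left(J,o \right)} = \left(-1 + o\right) \left(-4 + J\right)$ ($a{\left(J,o \right)} = \left(-4 + J\right) \left(-1 + o\right) = \left(-1 + o\right) \left(-4 + J\right)$)
$a{\left(W{\left(-4 \right)},13 \right)} \left(34 - 38\right) = \left(4 - \left(-5\right) \left(-4\right) - 52 + \left(-5\right) \left(-4\right) 13\right) \left(34 - 38\right) = \left(4 - 20 - 52 + 20 \cdot 13\right) \left(-4\right) = \left(4 - 20 - 52 + 260\right) \left(-4\right) = 192 \left(-4\right) = -768$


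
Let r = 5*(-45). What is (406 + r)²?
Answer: 32761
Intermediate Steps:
r = -225
(406 + r)² = (406 - 225)² = 181² = 32761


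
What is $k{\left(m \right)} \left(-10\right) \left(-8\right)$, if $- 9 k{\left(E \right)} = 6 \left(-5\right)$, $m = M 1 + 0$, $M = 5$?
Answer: $\frac{800}{3} \approx 266.67$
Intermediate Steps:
$m = 5$ ($m = 5 \cdot 1 + 0 = 5 + 0 = 5$)
$k{\left(E \right)} = \frac{10}{3}$ ($k{\left(E \right)} = - \frac{6 \left(-5\right)}{9} = \left(- \frac{1}{9}\right) \left(-30\right) = \frac{10}{3}$)
$k{\left(m \right)} \left(-10\right) \left(-8\right) = \frac{10}{3} \left(-10\right) \left(-8\right) = \left(- \frac{100}{3}\right) \left(-8\right) = \frac{800}{3}$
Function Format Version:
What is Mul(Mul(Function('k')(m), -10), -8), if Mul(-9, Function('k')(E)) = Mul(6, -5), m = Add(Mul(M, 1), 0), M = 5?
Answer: Rational(800, 3) ≈ 266.67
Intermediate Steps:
m = 5 (m = Add(Mul(5, 1), 0) = Add(5, 0) = 5)
Function('k')(E) = Rational(10, 3) (Function('k')(E) = Mul(Rational(-1, 9), Mul(6, -5)) = Mul(Rational(-1, 9), -30) = Rational(10, 3))
Mul(Mul(Function('k')(m), -10), -8) = Mul(Mul(Rational(10, 3), -10), -8) = Mul(Rational(-100, 3), -8) = Rational(800, 3)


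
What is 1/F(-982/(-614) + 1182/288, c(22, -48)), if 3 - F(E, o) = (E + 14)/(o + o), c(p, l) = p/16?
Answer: -40524/168779 ≈ -0.24010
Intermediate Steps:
c(p, l) = p/16 (c(p, l) = p*(1/16) = p/16)
F(E, o) = 3 - (14 + E)/(2*o) (F(E, o) = 3 - (E + 14)/(o + o) = 3 - (14 + E)/(2*o))
1/F(-982/(-614) + 1182/288, c(22, -48)) = 1/((-14 - (-982/(-614) + 1182/288) + 6*((1/16)*22))/(2*(((1/16)*22)))) = 1/((-14 - (-982*(-1/614) + 1182*(1/288)) + 6*(11/8))/(2*(11/8))) = 1/((1/2)*(8/11)*(-14 - (491/307 + 197/48) + 33/4)) = 1/((1/2)*(8/11)*(-14 - 1*84047/14736 + 33/4)) = 1/((1/2)*(8/11)*(-14 - 84047/14736 + 33/4)) = 1/((1/2)*(8/11)*(-168779/14736)) = 1/(-168779/40524) = -40524/168779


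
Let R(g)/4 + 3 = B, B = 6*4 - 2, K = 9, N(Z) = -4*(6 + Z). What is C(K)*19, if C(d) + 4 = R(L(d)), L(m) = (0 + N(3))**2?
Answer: 1368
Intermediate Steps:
N(Z) = -24 - 4*Z
L(m) = 1296 (L(m) = (0 + (-24 - 4*3))**2 = (0 + (-24 - 12))**2 = (0 - 36)**2 = (-36)**2 = 1296)
B = 22 (B = 24 - 2 = 22)
R(g) = 76 (R(g) = -12 + 4*22 = -12 + 88 = 76)
C(d) = 72 (C(d) = -4 + 76 = 72)
C(K)*19 = 72*19 = 1368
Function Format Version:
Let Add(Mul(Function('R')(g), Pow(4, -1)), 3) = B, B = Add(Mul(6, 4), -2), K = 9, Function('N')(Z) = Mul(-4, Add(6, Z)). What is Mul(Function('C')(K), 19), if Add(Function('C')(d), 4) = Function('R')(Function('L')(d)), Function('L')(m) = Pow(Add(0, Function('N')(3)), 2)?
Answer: 1368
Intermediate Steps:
Function('N')(Z) = Add(-24, Mul(-4, Z))
Function('L')(m) = 1296 (Function('L')(m) = Pow(Add(0, Add(-24, Mul(-4, 3))), 2) = Pow(Add(0, Add(-24, -12)), 2) = Pow(Add(0, -36), 2) = Pow(-36, 2) = 1296)
B = 22 (B = Add(24, -2) = 22)
Function('R')(g) = 76 (Function('R')(g) = Add(-12, Mul(4, 22)) = Add(-12, 88) = 76)
Function('C')(d) = 72 (Function('C')(d) = Add(-4, 76) = 72)
Mul(Function('C')(K), 19) = Mul(72, 19) = 1368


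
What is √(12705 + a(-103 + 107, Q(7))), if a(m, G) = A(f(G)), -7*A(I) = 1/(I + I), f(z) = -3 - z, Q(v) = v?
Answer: √62254535/70 ≈ 112.72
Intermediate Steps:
A(I) = -1/(14*I) (A(I) = -1/(7*(I + I)) = -1/(2*I)/7 = -1/(14*I))
a(m, G) = -1/(14*(-3 - G))
√(12705 + a(-103 + 107, Q(7))) = √(12705 + 1/(14*(3 + 7))) = √(12705 + (1/14)/10) = √(12705 + (1/14)*(⅒)) = √(12705 + 1/140) = √(1778701/140) = √62254535/70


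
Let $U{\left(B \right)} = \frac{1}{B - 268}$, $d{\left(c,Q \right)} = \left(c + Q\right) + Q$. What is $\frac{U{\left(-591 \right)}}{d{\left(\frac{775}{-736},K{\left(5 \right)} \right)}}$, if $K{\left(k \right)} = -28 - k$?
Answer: $\frac{736}{42392509} \approx 1.7362 \cdot 10^{-5}$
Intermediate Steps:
$d{\left(c,Q \right)} = c + 2 Q$ ($d{\left(c,Q \right)} = \left(Q + c\right) + Q = c + 2 Q$)
$U{\left(B \right)} = \frac{1}{-268 + B}$
$\frac{U{\left(-591 \right)}}{d{\left(\frac{775}{-736},K{\left(5 \right)} \right)}} = \frac{1}{\left(-268 - 591\right) \left(\frac{775}{-736} + 2 \left(-28 - 5\right)\right)} = \frac{1}{\left(-859\right) \left(775 \left(- \frac{1}{736}\right) + 2 \left(-28 - 5\right)\right)} = - \frac{1}{859 \left(- \frac{775}{736} + 2 \left(-33\right)\right)} = - \frac{1}{859 \left(- \frac{775}{736} - 66\right)} = - \frac{1}{859 \left(- \frac{49351}{736}\right)} = \left(- \frac{1}{859}\right) \left(- \frac{736}{49351}\right) = \frac{736}{42392509}$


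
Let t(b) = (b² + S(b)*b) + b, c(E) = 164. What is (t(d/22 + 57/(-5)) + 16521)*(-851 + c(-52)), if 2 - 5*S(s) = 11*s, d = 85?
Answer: -170849810847/15125 ≈ -1.1296e+7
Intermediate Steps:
S(s) = ⅖ - 11*s/5
t(b) = b + b² + b*(⅖ - 11*b/5) (t(b) = (b² + (⅖ - 11*b/5)*b) + b = (b² + b*(⅖ - 11*b/5)) + b = b + b² + b*(⅖ - 11*b/5))
(t(d/22 + 57/(-5)) + 16521)*(-851 + c(-52)) = ((85/22 + 57/(-5))*(7 - 6*(85/22 + 57/(-5)))/5 + 16521)*(-851 + 164) = ((85*(1/22) + 57*(-⅕))*(7 - 6*(85*(1/22) + 57*(-⅕)))/5 + 16521)*(-687) = ((85/22 - 57/5)*(7 - 6*(85/22 - 57/5))/5 + 16521)*(-687) = ((⅕)*(-829/110)*(7 - 6*(-829/110)) + 16521)*(-687) = ((⅕)*(-829/110)*(7 + 2487/55) + 16521)*(-687) = ((⅕)*(-829/110)*(2872/55) + 16521)*(-687) = (-1190444/15125 + 16521)*(-687) = (248689681/15125)*(-687) = -170849810847/15125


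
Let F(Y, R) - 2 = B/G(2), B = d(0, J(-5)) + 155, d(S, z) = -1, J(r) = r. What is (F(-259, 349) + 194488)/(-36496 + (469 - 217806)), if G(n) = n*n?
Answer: -389057/507666 ≈ -0.76636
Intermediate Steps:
G(n) = n²
B = 154 (B = -1 + 155 = 154)
F(Y, R) = 81/2 (F(Y, R) = 2 + 154/(2²) = 2 + 154/4 = 2 + 154*(¼) = 2 + 77/2 = 81/2)
(F(-259, 349) + 194488)/(-36496 + (469 - 217806)) = (81/2 + 194488)/(-36496 + (469 - 217806)) = 389057/(2*(-36496 - 217337)) = (389057/2)/(-253833) = (389057/2)*(-1/253833) = -389057/507666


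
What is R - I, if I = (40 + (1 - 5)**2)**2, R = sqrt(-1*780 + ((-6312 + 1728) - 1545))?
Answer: -3136 + 7*I*sqrt(141) ≈ -3136.0 + 83.12*I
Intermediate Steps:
R = 7*I*sqrt(141) (R = sqrt(-780 + (-4584 - 1545)) = sqrt(-780 - 6129) = sqrt(-6909) = 7*I*sqrt(141) ≈ 83.12*I)
I = 3136 (I = (40 + (-4)**2)**2 = (40 + 16)**2 = 56**2 = 3136)
R - I = 7*I*sqrt(141) - 1*3136 = 7*I*sqrt(141) - 3136 = -3136 + 7*I*sqrt(141)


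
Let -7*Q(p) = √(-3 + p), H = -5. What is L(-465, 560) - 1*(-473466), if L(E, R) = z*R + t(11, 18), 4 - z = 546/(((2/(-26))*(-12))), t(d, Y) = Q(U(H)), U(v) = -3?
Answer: 144466 - I*√6/7 ≈ 1.4447e+5 - 0.34993*I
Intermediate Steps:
Q(p) = -√(-3 + p)/7
t(d, Y) = -I*√6/7 (t(d, Y) = -√(-3 - 3)/7 = -I*√6/7)
z = -1175/2 (z = 4 - 546/((2/(-26))*(-12)) = 4 - 546/((2*(-1/26))*(-12)) = 4 - 546/((-1/13*(-12))) = 4 - 546/12/13 = 4 - 546*13/12 = 4 - 1*1183/2 = 4 - 1183/2 = -1175/2 ≈ -587.50)
L(E, R) = -1175*R/2 - I*√6/7
L(-465, 560) - 1*(-473466) = (-1175/2*560 - I*√6/7) - 1*(-473466) = (-329000 - I*√6/7) + 473466 = 144466 - I*√6/7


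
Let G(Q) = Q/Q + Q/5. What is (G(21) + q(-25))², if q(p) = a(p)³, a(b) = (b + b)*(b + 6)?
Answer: 18377297488542500676/25 ≈ 7.3509e+17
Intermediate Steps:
G(Q) = 1 + Q/5 (G(Q) = 1 + Q*(⅕) = 1 + Q/5)
a(b) = 2*b*(6 + b) (a(b) = (2*b)*(6 + b) = 2*b*(6 + b))
q(p) = 8*p³*(6 + p)³ (q(p) = (2*p*(6 + p))³ = 8*p³*(6 + p)³)
(G(21) + q(-25))² = ((1 + (⅕)*21) + 8*(-25)³*(6 - 25)³)² = ((1 + 21/5) + 8*(-15625)*(-19)³)² = (26/5 + 8*(-15625)*(-6859))² = (26/5 + 857375000)² = (4286875026/5)² = 18377297488542500676/25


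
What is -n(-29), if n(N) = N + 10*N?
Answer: 319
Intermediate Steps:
n(N) = 11*N
-n(-29) = -11*(-29) = -1*(-319) = 319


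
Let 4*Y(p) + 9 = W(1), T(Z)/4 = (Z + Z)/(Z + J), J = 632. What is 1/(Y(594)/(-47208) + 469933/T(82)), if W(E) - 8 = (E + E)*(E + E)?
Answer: 2580704/1319983525267 ≈ 1.9551e-6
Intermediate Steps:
W(E) = 8 + 4*E**2 (W(E) = 8 + (E + E)*(E + E) = 8 + (2*E)*(2*E) = 8 + 4*E**2)
T(Z) = 8*Z/(632 + Z) (T(Z) = 4*((Z + Z)/(Z + 632)) = 4*((2*Z)/(632 + Z)) = 4*(2*Z/(632 + Z)) = 8*Z/(632 + Z))
Y(p) = 3/4 (Y(p) = -9/4 + (8 + 4*1**2)/4 = -9/4 + (8 + 4*1)/4 = -9/4 + (8 + 4)/4 = -9/4 + (1/4)*12 = -9/4 + 3 = 3/4)
1/(Y(594)/(-47208) + 469933/T(82)) = 1/((3/4)/(-47208) + 469933/((8*82/(632 + 82)))) = 1/((3/4)*(-1/47208) + 469933/((8*82/714))) = 1/(-1/62944 + 469933/((8*82*(1/714)))) = 1/(-1/62944 + 469933/(328/357)) = 1/(-1/62944 + 469933*(357/328)) = 1/(-1/62944 + 167766081/328) = 1/(1319983525267/2580704) = 2580704/1319983525267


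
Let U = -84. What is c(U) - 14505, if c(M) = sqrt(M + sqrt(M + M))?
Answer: -14505 + sqrt(-84 + 2*I*sqrt(42)) ≈ -14504.0 + 9.1922*I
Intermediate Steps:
c(M) = sqrt(M + sqrt(2)*sqrt(M)) (c(M) = sqrt(M + sqrt(2*M)) = sqrt(M + sqrt(2)*sqrt(M)))
c(U) - 14505 = sqrt(-84 + sqrt(2)*sqrt(-84)) - 14505 = sqrt(-84 + sqrt(2)*(2*I*sqrt(21))) - 14505 = sqrt(-84 + 2*I*sqrt(42)) - 14505 = -14505 + sqrt(-84 + 2*I*sqrt(42))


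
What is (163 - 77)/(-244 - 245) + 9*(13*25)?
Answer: 1430239/489 ≈ 2924.8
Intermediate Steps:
(163 - 77)/(-244 - 245) + 9*(13*25) = 86/(-489) + 9*325 = 86*(-1/489) + 2925 = -86/489 + 2925 = 1430239/489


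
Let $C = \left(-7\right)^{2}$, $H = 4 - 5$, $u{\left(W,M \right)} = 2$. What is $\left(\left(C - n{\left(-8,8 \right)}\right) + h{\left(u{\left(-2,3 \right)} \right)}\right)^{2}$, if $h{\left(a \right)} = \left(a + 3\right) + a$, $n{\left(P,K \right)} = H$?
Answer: $3249$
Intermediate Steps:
$H = -1$ ($H = 4 - 5 = -1$)
$n{\left(P,K \right)} = -1$
$h{\left(a \right)} = 3 + 2 a$ ($h{\left(a \right)} = \left(3 + a\right) + a = 3 + 2 a$)
$C = 49$
$\left(\left(C - n{\left(-8,8 \right)}\right) + h{\left(u{\left(-2,3 \right)} \right)}\right)^{2} = \left(\left(49 - -1\right) + \left(3 + 2 \cdot 2\right)\right)^{2} = \left(\left(49 + 1\right) + \left(3 + 4\right)\right)^{2} = \left(50 + 7\right)^{2} = 57^{2} = 3249$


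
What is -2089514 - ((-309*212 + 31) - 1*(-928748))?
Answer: -2952785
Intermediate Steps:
-2089514 - ((-309*212 + 31) - 1*(-928748)) = -2089514 - ((-65508 + 31) + 928748) = -2089514 - (-65477 + 928748) = -2089514 - 1*863271 = -2089514 - 863271 = -2952785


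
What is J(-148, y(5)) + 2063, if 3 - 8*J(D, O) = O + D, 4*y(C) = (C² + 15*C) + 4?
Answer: 16629/8 ≈ 2078.6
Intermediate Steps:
y(C) = 1 + C²/4 + 15*C/4 (y(C) = ((C² + 15*C) + 4)/4 = (4 + C² + 15*C)/4 = 1 + C²/4 + 15*C/4)
J(D, O) = 3/8 - D/8 - O/8 (J(D, O) = 3/8 - (O + D)/8 = 3/8 - (D + O)/8 = 3/8 + (-D/8 - O/8) = 3/8 - D/8 - O/8)
J(-148, y(5)) + 2063 = (3/8 - ⅛*(-148) - (1 + (¼)*5² + (15/4)*5)/8) + 2063 = (3/8 + 37/2 - (1 + (¼)*25 + 75/4)/8) + 2063 = (3/8 + 37/2 - (1 + 25/4 + 75/4)/8) + 2063 = (3/8 + 37/2 - ⅛*26) + 2063 = (3/8 + 37/2 - 13/4) + 2063 = 125/8 + 2063 = 16629/8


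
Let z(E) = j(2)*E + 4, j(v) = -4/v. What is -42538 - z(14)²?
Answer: -43114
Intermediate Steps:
z(E) = 4 - 2*E (z(E) = (-4/2)*E + 4 = (-4*½)*E + 4 = -2*E + 4 = 4 - 2*E)
-42538 - z(14)² = -42538 - (4 - 2*14)² = -42538 - (4 - 28)² = -42538 - 1*(-24)² = -42538 - 1*576 = -42538 - 576 = -43114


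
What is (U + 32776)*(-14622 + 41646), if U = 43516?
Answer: 2061715008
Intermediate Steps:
(U + 32776)*(-14622 + 41646) = (43516 + 32776)*(-14622 + 41646) = 76292*27024 = 2061715008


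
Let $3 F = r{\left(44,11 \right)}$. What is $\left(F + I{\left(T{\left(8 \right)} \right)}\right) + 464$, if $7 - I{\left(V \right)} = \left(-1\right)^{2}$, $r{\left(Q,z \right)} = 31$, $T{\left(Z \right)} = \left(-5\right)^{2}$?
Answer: $\frac{1441}{3} \approx 480.33$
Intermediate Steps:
$T{\left(Z \right)} = 25$
$F = \frac{31}{3}$ ($F = \frac{1}{3} \cdot 31 = \frac{31}{3} \approx 10.333$)
$I{\left(V \right)} = 6$ ($I{\left(V \right)} = 7 - \left(-1\right)^{2} = 7 - 1 = 6$)
$\left(F + I{\left(T{\left(8 \right)} \right)}\right) + 464 = \left(\frac{31}{3} + 6\right) + 464 = \frac{49}{3} + 464 = \frac{1441}{3}$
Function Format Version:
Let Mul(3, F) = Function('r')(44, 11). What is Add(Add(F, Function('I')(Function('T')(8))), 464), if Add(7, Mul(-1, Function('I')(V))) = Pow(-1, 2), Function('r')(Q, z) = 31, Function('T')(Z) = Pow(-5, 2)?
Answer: Rational(1441, 3) ≈ 480.33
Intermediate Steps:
Function('T')(Z) = 25
F = Rational(31, 3) (F = Mul(Rational(1, 3), 31) = Rational(31, 3) ≈ 10.333)
Function('I')(V) = 6 (Function('I')(V) = Add(7, Mul(-1, Pow(-1, 2))) = Add(7, Mul(-1, 1)) = Add(7, -1) = 6)
Add(Add(F, Function('I')(Function('T')(8))), 464) = Add(Add(Rational(31, 3), 6), 464) = Add(Rational(49, 3), 464) = Rational(1441, 3)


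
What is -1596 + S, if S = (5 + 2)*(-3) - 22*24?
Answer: -2145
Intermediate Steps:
S = -549 (S = 7*(-3) - 528 = -21 - 528 = -549)
-1596 + S = -1596 - 549 = -2145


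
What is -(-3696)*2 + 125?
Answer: 7517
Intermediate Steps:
-(-3696)*2 + 125 = -56*(-132) + 125 = 7392 + 125 = 7517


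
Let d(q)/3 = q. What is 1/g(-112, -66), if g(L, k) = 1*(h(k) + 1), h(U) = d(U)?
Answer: -1/197 ≈ -0.0050761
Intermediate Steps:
d(q) = 3*q
h(U) = 3*U
g(L, k) = 1 + 3*k (g(L, k) = 1*(3*k + 1) = 1*(1 + 3*k) = 1 + 3*k)
1/g(-112, -66) = 1/(1 + 3*(-66)) = 1/(1 - 198) = 1/(-197) = -1/197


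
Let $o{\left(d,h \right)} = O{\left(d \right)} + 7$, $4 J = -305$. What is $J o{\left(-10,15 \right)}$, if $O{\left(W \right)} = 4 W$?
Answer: $\frac{10065}{4} \approx 2516.3$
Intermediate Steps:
$J = - \frac{305}{4}$ ($J = \frac{1}{4} \left(-305\right) = - \frac{305}{4} \approx -76.25$)
$o{\left(d,h \right)} = 7 + 4 d$ ($o{\left(d,h \right)} = 4 d + 7 = 7 + 4 d$)
$J o{\left(-10,15 \right)} = - \frac{305 \left(7 + 4 \left(-10\right)\right)}{4} = - \frac{305 \left(7 - 40\right)}{4} = \left(- \frac{305}{4}\right) \left(-33\right) = \frac{10065}{4}$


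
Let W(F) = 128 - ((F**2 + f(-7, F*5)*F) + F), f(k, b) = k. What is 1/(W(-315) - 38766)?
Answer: -1/139753 ≈ -7.1555e-6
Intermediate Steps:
W(F) = 128 - F**2 + 6*F (W(F) = 128 - ((F**2 - 7*F) + F) = 128 - (F**2 - 6*F) = 128 + (-F**2 + 6*F) = 128 - F**2 + 6*F)
1/(W(-315) - 38766) = 1/((128 - 1*(-315)**2 + 6*(-315)) - 38766) = 1/((128 - 1*99225 - 1890) - 38766) = 1/((128 - 99225 - 1890) - 38766) = 1/(-100987 - 38766) = 1/(-139753) = -1/139753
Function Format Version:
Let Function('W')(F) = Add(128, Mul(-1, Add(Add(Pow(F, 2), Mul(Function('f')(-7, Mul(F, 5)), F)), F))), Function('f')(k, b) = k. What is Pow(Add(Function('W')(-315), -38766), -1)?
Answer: Rational(-1, 139753) ≈ -7.1555e-6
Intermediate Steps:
Function('W')(F) = Add(128, Mul(-1, Pow(F, 2)), Mul(6, F)) (Function('W')(F) = Add(128, Mul(-1, Add(Add(Pow(F, 2), Mul(-7, F)), F))) = Add(128, Mul(-1, Add(Pow(F, 2), Mul(-6, F)))) = Add(128, Add(Mul(-1, Pow(F, 2)), Mul(6, F))) = Add(128, Mul(-1, Pow(F, 2)), Mul(6, F)))
Pow(Add(Function('W')(-315), -38766), -1) = Pow(Add(Add(128, Mul(-1, Pow(-315, 2)), Mul(6, -315)), -38766), -1) = Pow(Add(Add(128, Mul(-1, 99225), -1890), -38766), -1) = Pow(Add(Add(128, -99225, -1890), -38766), -1) = Pow(Add(-100987, -38766), -1) = Pow(-139753, -1) = Rational(-1, 139753)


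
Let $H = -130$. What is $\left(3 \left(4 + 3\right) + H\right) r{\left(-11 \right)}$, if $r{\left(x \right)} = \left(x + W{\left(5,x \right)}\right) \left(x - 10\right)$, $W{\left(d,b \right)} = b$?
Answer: $-50358$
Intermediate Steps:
$r{\left(x \right)} = 2 x \left(-10 + x\right)$ ($r{\left(x \right)} = \left(x + x\right) \left(x - 10\right) = 2 x \left(-10 + x\right)$)
$\left(3 \left(4 + 3\right) + H\right) r{\left(-11 \right)} = \left(3 \left(4 + 3\right) - 130\right) 2 \left(-11\right) \left(-10 - 11\right) = \left(3 \cdot 7 - 130\right) 2 \left(-11\right) \left(-21\right) = \left(21 - 130\right) 462 = \left(-109\right) 462 = -50358$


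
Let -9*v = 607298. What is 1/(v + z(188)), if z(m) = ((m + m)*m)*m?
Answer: 9/118996798 ≈ 7.5632e-8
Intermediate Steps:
v = -607298/9 (v = -⅑*607298 = -607298/9 ≈ -67478.)
z(m) = 2*m³ (z(m) = ((2*m)*m)*m = (2*m²)*m = 2*m³)
1/(v + z(188)) = 1/(-607298/9 + 2*188³) = 1/(-607298/9 + 2*6644672) = 1/(-607298/9 + 13289344) = 1/(118996798/9) = 9/118996798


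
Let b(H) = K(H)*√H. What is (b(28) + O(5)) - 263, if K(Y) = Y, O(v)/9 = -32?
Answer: -551 + 56*√7 ≈ -402.84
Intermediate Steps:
O(v) = -288 (O(v) = 9*(-32) = -288)
b(H) = H^(3/2) (b(H) = H*√H = H^(3/2))
(b(28) + O(5)) - 263 = (28^(3/2) - 288) - 263 = (56*√7 - 288) - 263 = (-288 + 56*√7) - 263 = -551 + 56*√7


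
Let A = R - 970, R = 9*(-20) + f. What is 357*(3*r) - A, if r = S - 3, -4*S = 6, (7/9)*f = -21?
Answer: -7285/2 ≈ -3642.5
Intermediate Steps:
f = -27 (f = (9/7)*(-21) = -27)
S = -3/2 (S = -1/4*6 = -3/2 ≈ -1.5000)
r = -9/2 (r = -3/2 - 3 = -9/2 ≈ -4.5000)
R = -207 (R = 9*(-20) - 27 = -180 - 27 = -207)
A = -1177 (A = -207 - 970 = -1177)
357*(3*r) - A = 357*(3*(-9/2)) - 1*(-1177) = 357*(-27/2) + 1177 = -9639/2 + 1177 = -7285/2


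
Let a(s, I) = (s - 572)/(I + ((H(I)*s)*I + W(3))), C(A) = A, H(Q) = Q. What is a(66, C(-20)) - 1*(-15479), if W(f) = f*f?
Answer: 37134075/2399 ≈ 15479.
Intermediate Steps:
W(f) = f²
a(s, I) = (-572 + s)/(9 + I + s*I²) (a(s, I) = (s - 572)/(I + ((I*s)*I + 3²)) = (-572 + s)/(I + (s*I² + 9)) = (-572 + s)/(I + (9 + s*I²)) = (-572 + s)/(9 + I + s*I²))
a(66, C(-20)) - 1*(-15479) = (-572 + 66)/(9 - 20 + 66*(-20)²) - 1*(-15479) = -506/(9 - 20 + 66*400) + 15479 = -506/(9 - 20 + 26400) + 15479 = -506/26389 + 15479 = (1/26389)*(-506) + 15479 = -46/2399 + 15479 = 37134075/2399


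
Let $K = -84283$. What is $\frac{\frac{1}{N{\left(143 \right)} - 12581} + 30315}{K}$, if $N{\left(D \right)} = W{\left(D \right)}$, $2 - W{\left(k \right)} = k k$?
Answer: $- \frac{1001243819}{2783698924} \approx -0.35968$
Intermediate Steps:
$W{\left(k \right)} = 2 - k^{2}$ ($W{\left(k \right)} = 2 - k k = 2 - k^{2}$)
$N{\left(D \right)} = 2 - D^{2}$
$\frac{\frac{1}{N{\left(143 \right)} - 12581} + 30315}{K} = \frac{\frac{1}{\left(2 - 143^{2}\right) - 12581} + 30315}{-84283} = \left(\frac{1}{\left(2 - 20449\right) - 12581} + 30315\right) \left(- \frac{1}{84283}\right) = \left(\frac{1}{-20447 - 12581} + 30315\right) \left(- \frac{1}{84283}\right) = \left(\frac{1}{-33028} + 30315\right) \left(- \frac{1}{84283}\right) = \left(- \frac{1}{33028} + 30315\right) \left(- \frac{1}{84283}\right) = \frac{1001243819}{33028} \left(- \frac{1}{84283}\right) = - \frac{1001243819}{2783698924}$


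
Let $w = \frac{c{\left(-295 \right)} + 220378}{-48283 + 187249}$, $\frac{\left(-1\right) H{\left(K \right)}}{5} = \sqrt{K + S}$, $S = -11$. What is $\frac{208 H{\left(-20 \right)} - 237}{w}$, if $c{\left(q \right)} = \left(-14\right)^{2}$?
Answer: $- \frac{16467471}{110287} - \frac{72262320 i \sqrt{31}}{110287} \approx -149.31 - 3648.1 i$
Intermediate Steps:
$c{\left(q \right)} = 196$
$H{\left(K \right)} = - 5 \sqrt{-11 + K}$ ($H{\left(K \right)} = - 5 \sqrt{K - 11} = - 5 \sqrt{-11 + K}$)
$w = \frac{110287}{69483}$ ($w = \frac{196 + 220378}{-48283 + 187249} = \frac{220574}{138966} = 220574 \cdot \frac{1}{138966} = \frac{110287}{69483} \approx 1.5873$)
$\frac{208 H{\left(-20 \right)} - 237}{w} = \frac{208 \left(- 5 \sqrt{-11 - 20}\right) - 237}{\frac{110287}{69483}} = \left(208 \left(- 5 \sqrt{-31}\right) - 237\right) \frac{69483}{110287} = \left(208 \left(- 5 i \sqrt{31}\right) - 237\right) \frac{69483}{110287} = \left(- 1040 i \sqrt{31} - 237\right) \frac{69483}{110287} = \left(-237 - 1040 i \sqrt{31}\right) \frac{69483}{110287} = - \frac{16467471}{110287} - \frac{72262320 i \sqrt{31}}{110287}$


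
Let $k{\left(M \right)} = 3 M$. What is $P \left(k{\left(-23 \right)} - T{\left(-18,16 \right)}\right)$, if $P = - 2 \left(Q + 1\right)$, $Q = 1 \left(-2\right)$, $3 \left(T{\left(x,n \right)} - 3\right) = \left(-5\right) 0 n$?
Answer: $-144$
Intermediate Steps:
$T{\left(x,n \right)} = 3$ ($T{\left(x,n \right)} = 3 + \frac{\left(-5\right) 0 n}{3} = 3 + \frac{0 n}{3} = 3 + \frac{1}{3} \cdot 0 = 3 + 0 = 3$)
$Q = -2$
$P = 2$ ($P = - 2 \left(-2 + 1\right) = \left(-2\right) \left(-1\right) = 2$)
$P \left(k{\left(-23 \right)} - T{\left(-18,16 \right)}\right) = 2 \left(3 \left(-23\right) - 3\right) = 2 \left(-69 - 3\right) = 2 \left(-72\right) = -144$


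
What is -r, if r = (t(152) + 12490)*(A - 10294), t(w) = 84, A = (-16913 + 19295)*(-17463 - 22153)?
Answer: 1186678869844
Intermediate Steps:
A = -94365312 (A = 2382*(-39616) = -94365312)
r = -1186678869844 (r = (84 + 12490)*(-94365312 - 10294) = 12574*(-94375606) = -1186678869844)
-r = -1*(-1186678869844) = 1186678869844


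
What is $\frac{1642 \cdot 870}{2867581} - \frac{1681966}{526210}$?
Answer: $- \frac{2035730855423}{754474899005} \approx -2.6982$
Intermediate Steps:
$\frac{1642 \cdot 870}{2867581} - \frac{1681966}{526210} = 1428540 \cdot \frac{1}{2867581} - \frac{840983}{263105} = \frac{1428540}{2867581} - \frac{840983}{263105} = - \frac{2035730855423}{754474899005}$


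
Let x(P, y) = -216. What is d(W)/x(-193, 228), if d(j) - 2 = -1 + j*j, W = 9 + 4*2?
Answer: -145/108 ≈ -1.3426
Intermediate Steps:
W = 17 (W = 9 + 8 = 17)
d(j) = 1 + j² (d(j) = 2 + (-1 + j*j) = 2 + (-1 + j²) = 1 + j²)
d(W)/x(-193, 228) = (1 + 17²)/(-216) = (1 + 289)*(-1/216) = 290*(-1/216) = -145/108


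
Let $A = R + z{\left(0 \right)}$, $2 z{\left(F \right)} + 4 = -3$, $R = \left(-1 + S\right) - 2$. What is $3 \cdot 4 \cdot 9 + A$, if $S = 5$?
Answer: $\frac{213}{2} \approx 106.5$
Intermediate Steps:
$R = 2$ ($R = \left(-1 + 5\right) - 2 = 4 - 2 = 2$)
$z{\left(F \right)} = - \frac{7}{2}$ ($z{\left(F \right)} = -2 + \frac{1}{2} \left(-3\right) = -2 - \frac{3}{2} = - \frac{7}{2}$)
$A = - \frac{3}{2}$ ($A = 2 - \frac{7}{2} = - \frac{3}{2} \approx -1.5$)
$3 \cdot 4 \cdot 9 + A = 3 \cdot 4 \cdot 9 - \frac{3}{2} = 3 \cdot 36 - \frac{3}{2} = 108 - \frac{3}{2} = \frac{213}{2}$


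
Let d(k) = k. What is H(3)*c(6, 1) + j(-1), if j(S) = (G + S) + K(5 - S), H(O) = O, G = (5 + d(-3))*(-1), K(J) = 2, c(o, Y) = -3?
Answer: -10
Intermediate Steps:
G = -2 (G = (5 - 3)*(-1) = 2*(-1) = -2)
j(S) = S (j(S) = (-2 + S) + 2 = S)
H(3)*c(6, 1) + j(-1) = 3*(-3) - 1 = -9 - 1 = -10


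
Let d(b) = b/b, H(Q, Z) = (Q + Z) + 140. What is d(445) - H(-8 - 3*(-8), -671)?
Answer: 516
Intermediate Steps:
H(Q, Z) = 140 + Q + Z
d(b) = 1
d(445) - H(-8 - 3*(-8), -671) = 1 - (140 + (-8 - 3*(-8)) - 671) = 1 - (140 + (-8 + 24) - 671) = 1 - (140 + 16 - 671) = 1 - 1*(-515) = 1 + 515 = 516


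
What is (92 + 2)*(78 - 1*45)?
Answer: 3102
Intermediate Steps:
(92 + 2)*(78 - 1*45) = 94*(78 - 45) = 94*33 = 3102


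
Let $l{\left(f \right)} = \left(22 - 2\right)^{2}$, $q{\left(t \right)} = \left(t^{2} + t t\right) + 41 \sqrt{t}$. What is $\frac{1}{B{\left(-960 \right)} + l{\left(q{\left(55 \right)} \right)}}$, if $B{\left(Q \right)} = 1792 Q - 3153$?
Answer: $- \frac{1}{1723073} \approx -5.8036 \cdot 10^{-7}$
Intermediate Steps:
$q{\left(t \right)} = 2 t^{2} + 41 \sqrt{t}$ ($q{\left(t \right)} = \left(t^{2} + t^{2}\right) + 41 \sqrt{t} = 2 t^{2} + 41 \sqrt{t}$)
$B{\left(Q \right)} = -3153 + 1792 Q$
$l{\left(f \right)} = 400$ ($l{\left(f \right)} = 20^{2} = 400$)
$\frac{1}{B{\left(-960 \right)} + l{\left(q{\left(55 \right)} \right)}} = \frac{1}{\left(-3153 + 1792 \left(-960\right)\right) + 400} = \frac{1}{\left(-3153 - 1720320\right) + 400} = \frac{1}{-1723473 + 400} = \frac{1}{-1723073} = - \frac{1}{1723073}$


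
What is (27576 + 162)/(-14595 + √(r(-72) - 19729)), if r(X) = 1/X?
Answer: -4164028560/2191204327 - 166428*I*√2840978/15338430289 ≈ -1.9003 - 0.018289*I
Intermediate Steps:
(27576 + 162)/(-14595 + √(r(-72) - 19729)) = (27576 + 162)/(-14595 + √(1/(-72) - 19729)) = 27738/(-14595 + √(-1/72 - 19729)) = 27738/(-14595 + √(-1420489/72)) = 27738/(-14595 + I*√2840978/12)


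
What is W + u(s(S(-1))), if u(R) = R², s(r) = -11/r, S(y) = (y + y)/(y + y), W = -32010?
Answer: -31889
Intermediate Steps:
S(y) = 1 (S(y) = (2*y)/((2*y)) = (2*y)*(1/(2*y)) = 1)
W + u(s(S(-1))) = -32010 + (-11/1)² = -32010 + (-11*1)² = -32010 + (-11)² = -32010 + 121 = -31889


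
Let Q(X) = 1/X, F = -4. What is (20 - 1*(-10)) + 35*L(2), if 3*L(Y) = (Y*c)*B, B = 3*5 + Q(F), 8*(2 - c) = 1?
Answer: 10805/16 ≈ 675.31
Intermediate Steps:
c = 15/8 (c = 2 - ⅛*1 = 2 - ⅛ = 15/8 ≈ 1.8750)
Q(X) = 1/X
B = 59/4 (B = 3*5 + 1/(-4) = 15 - ¼ = 59/4 ≈ 14.750)
L(Y) = 295*Y/32 (L(Y) = ((Y*(15/8))*(59/4))/3 = ((15*Y/8)*(59/4))/3 = (885*Y/32)/3 = 295*Y/32)
(20 - 1*(-10)) + 35*L(2) = (20 - 1*(-10)) + 35*((295/32)*2) = (20 + 10) + 35*(295/16) = 30 + 10325/16 = 10805/16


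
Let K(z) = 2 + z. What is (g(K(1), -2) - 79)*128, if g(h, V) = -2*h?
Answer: -10880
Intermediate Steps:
(g(K(1), -2) - 79)*128 = (-2*(2 + 1) - 79)*128 = (-2*3 - 79)*128 = (-6 - 79)*128 = -85*128 = -10880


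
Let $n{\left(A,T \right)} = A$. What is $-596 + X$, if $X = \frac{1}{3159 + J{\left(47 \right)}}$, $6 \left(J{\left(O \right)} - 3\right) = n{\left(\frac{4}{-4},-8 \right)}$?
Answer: $- \frac{11306710}{18971} \approx -596.0$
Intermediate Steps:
$J{\left(O \right)} = \frac{17}{6}$ ($J{\left(O \right)} = 3 + \frac{4 \frac{1}{-4}}{6} = 3 + \frac{4 \left(- \frac{1}{4}\right)}{6} = 3 + \frac{1}{6} \left(-1\right) = 3 - \frac{1}{6} = \frac{17}{6}$)
$X = \frac{6}{18971}$ ($X = \frac{1}{3159 + \frac{17}{6}} = \frac{1}{\frac{18971}{6}} = \frac{6}{18971} \approx 0.00031627$)
$-596 + X = -596 + \frac{6}{18971} = - \frac{11306710}{18971}$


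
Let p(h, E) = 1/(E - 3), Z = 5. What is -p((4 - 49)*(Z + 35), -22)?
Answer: 1/25 ≈ 0.040000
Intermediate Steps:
p(h, E) = 1/(-3 + E)
-p((4 - 49)*(Z + 35), -22) = -1/(-3 - 22) = -1/(-25) = -1*(-1/25) = 1/25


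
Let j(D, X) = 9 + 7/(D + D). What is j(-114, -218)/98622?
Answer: 2045/22485816 ≈ 9.0946e-5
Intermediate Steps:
j(D, X) = 9 + 7/(2*D)
j(-114, -218)/98622 = (9 + (7/2)/(-114))/98622 = (9 + (7/2)*(-1/114))*(1/98622) = (9 - 7/228)*(1/98622) = (2045/228)*(1/98622) = 2045/22485816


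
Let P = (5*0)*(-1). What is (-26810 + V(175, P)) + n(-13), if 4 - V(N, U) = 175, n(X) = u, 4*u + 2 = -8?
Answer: -53967/2 ≈ -26984.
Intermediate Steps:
u = -5/2 (u = -½ + (¼)*(-8) = -½ - 2 = -5/2 ≈ -2.5000)
P = 0 (P = 0*(-1) = 0)
n(X) = -5/2
V(N, U) = -171 (V(N, U) = 4 - 1*175 = 4 - 175 = -171)
(-26810 + V(175, P)) + n(-13) = (-26810 - 171) - 5/2 = -26981 - 5/2 = -53967/2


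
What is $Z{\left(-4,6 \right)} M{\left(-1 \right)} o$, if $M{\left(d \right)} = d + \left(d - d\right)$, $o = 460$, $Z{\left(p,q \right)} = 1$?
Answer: $-460$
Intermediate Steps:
$M{\left(d \right)} = d$ ($M{\left(d \right)} = d + 0 = d$)
$Z{\left(-4,6 \right)} M{\left(-1 \right)} o = 1 \left(-1\right) 460 = \left(-1\right) 460 = -460$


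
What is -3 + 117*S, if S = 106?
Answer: 12399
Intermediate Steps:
-3 + 117*S = -3 + 117*106 = -3 + 12402 = 12399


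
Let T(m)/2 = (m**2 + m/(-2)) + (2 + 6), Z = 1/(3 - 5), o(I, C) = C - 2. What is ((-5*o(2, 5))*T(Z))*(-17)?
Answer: 4335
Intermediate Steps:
o(I, C) = -2 + C
Z = -1/2 (Z = 1/(-2) = -1/2 ≈ -0.50000)
T(m) = 16 - m + 2*m**2 (T(m) = 2*((m**2 + m/(-2)) + (2 + 6)) = 2*((m**2 - m/2) + 8) = 2*(8 + m**2 - m/2) = 16 - m + 2*m**2)
((-5*o(2, 5))*T(Z))*(-17) = ((-5*(-2 + 5))*(16 - 1*(-1/2) + 2*(-1/2)**2))*(-17) = ((-5*3)*(16 + 1/2 + 2*(1/4)))*(-17) = -15*(16 + 1/2 + 1/2)*(-17) = -15*17*(-17) = -255*(-17) = 4335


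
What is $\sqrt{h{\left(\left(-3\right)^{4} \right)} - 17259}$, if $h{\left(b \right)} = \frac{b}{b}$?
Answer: $i \sqrt{17258} \approx 131.37 i$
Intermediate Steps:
$h{\left(b \right)} = 1$
$\sqrt{h{\left(\left(-3\right)^{4} \right)} - 17259} = \sqrt{1 - 17259} = \sqrt{-17258} = i \sqrt{17258}$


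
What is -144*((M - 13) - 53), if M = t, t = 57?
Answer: 1296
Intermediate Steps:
M = 57
-144*((M - 13) - 53) = -144*((57 - 13) - 53) = -144*(44 - 53) = -144*(-9) = 1296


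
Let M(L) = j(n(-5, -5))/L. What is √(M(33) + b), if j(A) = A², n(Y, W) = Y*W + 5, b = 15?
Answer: √5115/11 ≈ 6.5017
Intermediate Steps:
n(Y, W) = 5 + W*Y (n(Y, W) = W*Y + 5 = 5 + W*Y)
M(L) = 900/L (M(L) = (5 - 5*(-5))²/L = (5 + 25)²/L = 30²/L = 900/L)
√(M(33) + b) = √(900/33 + 15) = √(900*(1/33) + 15) = √(300/11 + 15) = √(465/11) = √5115/11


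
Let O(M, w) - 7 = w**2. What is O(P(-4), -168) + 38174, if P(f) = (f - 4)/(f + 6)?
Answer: 66405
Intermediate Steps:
P(f) = (-4 + f)/(6 + f)
O(M, w) = 7 + w**2
O(P(-4), -168) + 38174 = (7 + (-168)**2) + 38174 = (7 + 28224) + 38174 = 28231 + 38174 = 66405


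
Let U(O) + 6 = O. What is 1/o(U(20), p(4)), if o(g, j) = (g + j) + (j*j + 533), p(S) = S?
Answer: 1/567 ≈ 0.0017637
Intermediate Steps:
U(O) = -6 + O
o(g, j) = 533 + g + j + j² (o(g, j) = (g + j) + (j² + 533) = (g + j) + (533 + j²) = 533 + g + j + j²)
1/o(U(20), p(4)) = 1/(533 + (-6 + 20) + 4 + 4²) = 1/(533 + 14 + 4 + 16) = 1/567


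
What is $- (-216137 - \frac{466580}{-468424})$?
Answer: $\frac{25310822877}{117106} \approx 2.1614 \cdot 10^{5}$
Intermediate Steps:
$- (-216137 - \frac{466580}{-468424}) = - (-216137 - 466580 \left(- \frac{1}{468424}\right)) = - (-216137 - - \frac{116645}{117106}) = - (-216137 + \frac{116645}{117106}) = \left(-1\right) \left(- \frac{25310822877}{117106}\right) = \frac{25310822877}{117106}$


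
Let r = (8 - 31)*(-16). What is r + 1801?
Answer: 2169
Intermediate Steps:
r = 368 (r = -23*(-16) = 368)
r + 1801 = 368 + 1801 = 2169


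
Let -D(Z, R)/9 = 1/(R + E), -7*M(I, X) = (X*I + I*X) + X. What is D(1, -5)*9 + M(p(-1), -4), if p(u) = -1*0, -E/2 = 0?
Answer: 587/35 ≈ 16.771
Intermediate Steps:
E = 0 (E = -2*0 = 0)
p(u) = 0
M(I, X) = -X/7 - 2*I*X/7 (M(I, X) = -((X*I + I*X) + X)/7 = -((I*X + I*X) + X)/7 = -(2*I*X + X)/7 = -(X + 2*I*X)/7 = -X/7 - 2*I*X/7)
D(Z, R) = -9/R (D(Z, R) = -9/(R + 0) = -9/R)
D(1, -5)*9 + M(p(-1), -4) = -9/(-5)*9 - ⅐*(-4)*(1 + 2*0) = -9*(-⅕)*9 - ⅐*(-4)*(1 + 0) = (9/5)*9 - ⅐*(-4)*1 = 81/5 + 4/7 = 587/35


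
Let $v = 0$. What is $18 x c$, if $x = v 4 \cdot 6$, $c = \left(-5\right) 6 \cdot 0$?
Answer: $0$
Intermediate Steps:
$c = 0$ ($c = \left(-30\right) 0 = 0$)
$x = 0$ ($x = 0 \cdot 4 \cdot 6 = 0 \cdot 6 = 0$)
$18 x c = 18 \cdot 0 \cdot 0 = 0 \cdot 0 = 0$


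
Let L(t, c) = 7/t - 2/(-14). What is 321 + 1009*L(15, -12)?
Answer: 98281/105 ≈ 936.01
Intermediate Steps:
L(t, c) = ⅐ + 7/t (L(t, c) = 7/t - 2*(-1/14) = 7/t + ⅐ = ⅐ + 7/t)
321 + 1009*L(15, -12) = 321 + 1009*((⅐)*(49 + 15)/15) = 321 + 1009*((⅐)*(1/15)*64) = 321 + 1009*(64/105) = 321 + 64576/105 = 98281/105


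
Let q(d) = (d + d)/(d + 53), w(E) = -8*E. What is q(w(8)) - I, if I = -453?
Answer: 5111/11 ≈ 464.64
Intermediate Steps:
q(d) = 2*d/(53 + d) (q(d) = (2*d)/(53 + d) = 2*d/(53 + d))
q(w(8)) - I = 2*(-8*8)/(53 - 8*8) - 1*(-453) = 2*(-64)/(53 - 64) + 453 = 2*(-64)/(-11) + 453 = 2*(-64)*(-1/11) + 453 = 128/11 + 453 = 5111/11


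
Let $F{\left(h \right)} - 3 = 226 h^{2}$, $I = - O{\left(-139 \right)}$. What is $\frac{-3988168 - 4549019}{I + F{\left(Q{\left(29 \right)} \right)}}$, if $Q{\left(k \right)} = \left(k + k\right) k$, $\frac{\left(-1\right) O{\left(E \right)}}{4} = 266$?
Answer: $- \frac{2845729}{213127697} \approx -0.013352$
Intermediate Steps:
$O{\left(E \right)} = -1064$ ($O{\left(E \right)} = \left(-4\right) 266 = -1064$)
$I = 1064$ ($I = \left(-1\right) \left(-1064\right) = 1064$)
$Q{\left(k \right)} = 2 k^{2}$ ($Q{\left(k \right)} = 2 k k = 2 k^{2}$)
$F{\left(h \right)} = 3 + 226 h^{2}$
$\frac{-3988168 - 4549019}{I + F{\left(Q{\left(29 \right)} \right)}} = \frac{-3988168 - 4549019}{1064 + \left(3 + 226 \left(2 \cdot 29^{2}\right)^{2}\right)} = - \frac{8537187}{1064 + \left(3 + 226 \left(2 \cdot 841\right)^{2}\right)} = - \frac{8537187}{1064 + \left(3 + 226 \cdot 1682^{2}\right)} = - \frac{8537187}{1064 + \left(3 + 226 \cdot 2829124\right)} = - \frac{8537187}{1064 + \left(3 + 639382024\right)} = - \frac{8537187}{1064 + 639382027} = - \frac{8537187}{639383091} = \left(-8537187\right) \frac{1}{639383091} = - \frac{2845729}{213127697}$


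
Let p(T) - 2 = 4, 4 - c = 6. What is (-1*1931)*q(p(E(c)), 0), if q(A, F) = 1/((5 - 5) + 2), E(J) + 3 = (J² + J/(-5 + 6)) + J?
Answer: -1931/2 ≈ -965.50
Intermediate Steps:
c = -2 (c = 4 - 1*6 = 4 - 6 = -2)
E(J) = -3 + J² + 2*J (E(J) = -3 + ((J² + J/(-5 + 6)) + J) = -3 + ((J² + J/1) + J) = -3 + ((J² + 1*J) + J) = -3 + ((J² + J) + J) = -3 + ((J + J²) + J) = -3 + (J² + 2*J) = -3 + J² + 2*J)
p(T) = 6 (p(T) = 2 + 4 = 6)
q(A, F) = ½ (q(A, F) = 1/(0 + 2) = 1/2 = ½)
(-1*1931)*q(p(E(c)), 0) = -1*1931*(½) = -1931*½ = -1931/2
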